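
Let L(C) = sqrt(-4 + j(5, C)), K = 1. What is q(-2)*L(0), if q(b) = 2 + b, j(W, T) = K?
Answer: 0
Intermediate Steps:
j(W, T) = 1
L(C) = I*sqrt(3) (L(C) = sqrt(-4 + 1) = sqrt(-3) = I*sqrt(3))
q(-2)*L(0) = (2 - 2)*(I*sqrt(3)) = 0*(I*sqrt(3)) = 0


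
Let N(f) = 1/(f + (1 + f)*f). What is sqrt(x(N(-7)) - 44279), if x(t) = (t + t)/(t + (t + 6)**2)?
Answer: I*sqrt(21976078006506)/22278 ≈ 210.43*I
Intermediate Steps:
N(f) = 1/(f + f*(1 + f))
x(t) = 2*t/(t + (6 + t)**2) (x(t) = (2*t)/(t + (6 + t)**2) = 2*t/(t + (6 + t)**2))
sqrt(x(N(-7)) - 44279) = sqrt(2*(1/((-7)*(2 - 7)))/(1/((-7)*(2 - 7)) + (6 + 1/((-7)*(2 - 7)))**2) - 44279) = sqrt(2*(-1/7/(-5))/(-1/7/(-5) + (6 - 1/7/(-5))**2) - 44279) = sqrt(2*(-1/7*(-1/5))/(-1/7*(-1/5) + (6 - 1/7*(-1/5))**2) - 44279) = sqrt(2*(1/35)/(1/35 + (6 + 1/35)**2) - 44279) = sqrt(2*(1/35)/(1/35 + (211/35)**2) - 44279) = sqrt(2*(1/35)/(1/35 + 44521/1225) - 44279) = sqrt(2*(1/35)/(44556/1225) - 44279) = sqrt(2*(1/35)*(1225/44556) - 44279) = sqrt(35/22278 - 44279) = sqrt(-986447527/22278) = I*sqrt(21976078006506)/22278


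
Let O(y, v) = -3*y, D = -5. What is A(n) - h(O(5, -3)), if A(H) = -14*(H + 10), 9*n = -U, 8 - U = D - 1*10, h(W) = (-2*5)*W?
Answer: -2288/9 ≈ -254.22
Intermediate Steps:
h(W) = -10*W
U = 23 (U = 8 - (-5 - 1*10) = 8 - (-5 - 10) = 8 - 1*(-15) = 8 + 15 = 23)
n = -23/9 (n = (-1*23)/9 = (⅑)*(-23) = -23/9 ≈ -2.5556)
A(H) = -140 - 14*H (A(H) = -14*(10 + H) = -140 - 14*H)
A(n) - h(O(5, -3)) = (-140 - 14*(-23/9)) - (-10)*(-3*5) = (-140 + 322/9) - (-10)*(-15) = -938/9 - 1*150 = -938/9 - 150 = -2288/9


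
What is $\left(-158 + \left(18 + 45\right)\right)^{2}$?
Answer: $9025$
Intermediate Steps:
$\left(-158 + \left(18 + 45\right)\right)^{2} = \left(-158 + 63\right)^{2} = \left(-95\right)^{2} = 9025$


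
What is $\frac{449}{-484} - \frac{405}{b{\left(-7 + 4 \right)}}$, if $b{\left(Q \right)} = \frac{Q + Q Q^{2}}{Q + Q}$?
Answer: $- \frac{39653}{484} \approx -81.928$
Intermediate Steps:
$b{\left(Q \right)} = \frac{Q + Q^{3}}{2 Q}$
$\frac{449}{-484} - \frac{405}{b{\left(-7 + 4 \right)}} = \frac{449}{-484} - \frac{405}{\frac{1}{2} + \frac{\left(-7 + 4\right)^{2}}{2}} = 449 \left(- \frac{1}{484}\right) - \frac{405}{\frac{1}{2} + \frac{\left(-3\right)^{2}}{2}} = - \frac{449}{484} - \frac{405}{\frac{1}{2} + \frac{1}{2} \cdot 9} = - \frac{449}{484} - \frac{405}{\frac{1}{2} + \frac{9}{2}} = - \frac{449}{484} - \frac{405}{5} = - \frac{449}{484} - 81 = - \frac{39653}{484}$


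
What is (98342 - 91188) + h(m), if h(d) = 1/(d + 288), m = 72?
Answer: 2575441/360 ≈ 7154.0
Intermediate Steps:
h(d) = 1/(288 + d)
(98342 - 91188) + h(m) = (98342 - 91188) + 1/(288 + 72) = 7154 + 1/360 = 2575441/360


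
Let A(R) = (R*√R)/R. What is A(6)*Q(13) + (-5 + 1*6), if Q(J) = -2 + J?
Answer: 1 + 11*√6 ≈ 27.944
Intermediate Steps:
A(R) = √R (A(R) = R^(3/2)/R = √R)
A(6)*Q(13) + (-5 + 1*6) = √6*(-2 + 13) + (-5 + 1*6) = √6*11 + (-5 + 6) = 11*√6 + 1 = 1 + 11*√6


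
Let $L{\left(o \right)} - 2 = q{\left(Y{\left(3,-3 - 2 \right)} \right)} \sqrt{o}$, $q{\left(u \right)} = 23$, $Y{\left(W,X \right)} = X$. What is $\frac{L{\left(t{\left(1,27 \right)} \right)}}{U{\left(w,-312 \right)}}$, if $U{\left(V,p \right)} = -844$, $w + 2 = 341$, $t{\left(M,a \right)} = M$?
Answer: $- \frac{25}{844} \approx -0.029621$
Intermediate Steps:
$w = 339$ ($w = -2 + 341 = 339$)
$L{\left(o \right)} = 2 + 23 \sqrt{o}$
$\frac{L{\left(t{\left(1,27 \right)} \right)}}{U{\left(w,-312 \right)}} = \frac{2 + 23 \sqrt{1}}{-844} = \left(2 + 23 \cdot 1\right) \left(- \frac{1}{844}\right) = \left(2 + 23\right) \left(- \frac{1}{844}\right) = 25 \left(- \frac{1}{844}\right) = - \frac{25}{844}$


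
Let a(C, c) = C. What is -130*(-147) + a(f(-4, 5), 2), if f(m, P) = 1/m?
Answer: 76439/4 ≈ 19110.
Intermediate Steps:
f(m, P) = 1/m
-130*(-147) + a(f(-4, 5), 2) = -130*(-147) + 1/(-4) = 19110 - ¼ = 76439/4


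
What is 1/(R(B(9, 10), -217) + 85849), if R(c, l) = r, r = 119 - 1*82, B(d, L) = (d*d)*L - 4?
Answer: 1/85886 ≈ 1.1643e-5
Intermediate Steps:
B(d, L) = -4 + L*d² (B(d, L) = d²*L - 4 = L*d² - 4 = -4 + L*d²)
r = 37 (r = 119 - 82 = 37)
R(c, l) = 37
1/(R(B(9, 10), -217) + 85849) = 1/(37 + 85849) = 1/85886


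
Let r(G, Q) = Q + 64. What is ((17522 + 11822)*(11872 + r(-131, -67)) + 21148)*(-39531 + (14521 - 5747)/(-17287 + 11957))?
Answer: -895012406558248/65 ≈ -1.3769e+13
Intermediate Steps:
r(G, Q) = 64 + Q
((17522 + 11822)*(11872 + r(-131, -67)) + 21148)*(-39531 + (14521 - 5747)/(-17287 + 11957)) = ((17522 + 11822)*(11872 + (64 - 67)) + 21148)*(-39531 + (14521 - 5747)/(-17287 + 11957)) = (29344*(11872 - 3) + 21148)*(-39531 + 8774/(-5330)) = (29344*11869 + 21148)*(-39531 + 8774*(-1/5330)) = (348283936 + 21148)*(-39531 - 107/65) = 348305084*(-2569622/65) = -895012406558248/65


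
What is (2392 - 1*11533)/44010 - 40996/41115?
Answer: -9689183/8042094 ≈ -1.2048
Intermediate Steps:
(2392 - 1*11533)/44010 - 40996/41115 = (2392 - 11533)*(1/44010) - 40996*1/41115 = -9141*1/44010 - 40996/41115 = -3047/14670 - 40996/41115 = -9689183/8042094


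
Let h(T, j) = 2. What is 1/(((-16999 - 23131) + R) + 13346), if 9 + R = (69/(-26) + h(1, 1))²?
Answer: -676/18111779 ≈ -3.7324e-5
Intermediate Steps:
R = -5795/676 (R = -9 + (69/(-26) + 2)² = -9 + (69*(-1/26) + 2)² = -9 + (-69/26 + 2)² = -9 + (-17/26)² = -9 + 289/676 = -5795/676 ≈ -8.5725)
1/(((-16999 - 23131) + R) + 13346) = 1/(((-16999 - 23131) - 5795/676) + 13346) = 1/((-40130 - 5795/676) + 13346) = 1/(-27133675/676 + 13346) = 1/(-18111779/676) = -676/18111779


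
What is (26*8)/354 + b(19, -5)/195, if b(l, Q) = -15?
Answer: 1175/2301 ≈ 0.51065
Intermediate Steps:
(26*8)/354 + b(19, -5)/195 = (26*8)/354 - 15/195 = 208*(1/354) - 15*1/195 = 104/177 - 1/13 = 1175/2301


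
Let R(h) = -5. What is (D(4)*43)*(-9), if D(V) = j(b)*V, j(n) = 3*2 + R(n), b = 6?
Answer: -1548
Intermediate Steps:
j(n) = 1 (j(n) = 3*2 - 5 = 6 - 5 = 1)
D(V) = V (D(V) = 1*V = V)
(D(4)*43)*(-9) = (4*43)*(-9) = 172*(-9) = -1548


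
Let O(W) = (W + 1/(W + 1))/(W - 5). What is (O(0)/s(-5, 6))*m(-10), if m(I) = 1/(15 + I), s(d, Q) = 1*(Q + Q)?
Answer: -1/300 ≈ -0.0033333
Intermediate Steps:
s(d, Q) = 2*Q (s(d, Q) = 1*(2*Q) = 2*Q)
O(W) = (W + 1/(1 + W))/(-5 + W)
(O(0)/s(-5, 6))*m(-10) = (((1 + 0 + 0²)/(-5 + 0² - 4*0))/((2*6)))/(15 - 10) = (((1 + 0 + 0)/(-5 + 0 + 0))/12)/5 = ((1/(-5))*(1/12))*(⅕) = (-⅕*1*(1/12))*(⅕) = -⅕*1/12*(⅕) = -1/60*⅕ = -1/300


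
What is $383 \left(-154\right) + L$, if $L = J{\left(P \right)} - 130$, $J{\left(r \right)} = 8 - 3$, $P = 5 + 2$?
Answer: $-59107$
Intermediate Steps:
$P = 7$
$J{\left(r \right)} = 5$ ($J{\left(r \right)} = 8 - 3 = 5$)
$L = -125$ ($L = 5 - 130 = -125$)
$383 \left(-154\right) + L = 383 \left(-154\right) - 125 = -58982 - 125 = -59107$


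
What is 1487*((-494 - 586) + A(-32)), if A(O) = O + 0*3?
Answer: -1653544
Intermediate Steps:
A(O) = O (A(O) = O + 0 = O)
1487*((-494 - 586) + A(-32)) = 1487*((-494 - 586) - 32) = 1487*(-1080 - 32) = 1487*(-1112) = -1653544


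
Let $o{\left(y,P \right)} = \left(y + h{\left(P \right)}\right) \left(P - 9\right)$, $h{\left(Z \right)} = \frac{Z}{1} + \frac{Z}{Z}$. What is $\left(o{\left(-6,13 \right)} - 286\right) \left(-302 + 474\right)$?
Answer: $-43688$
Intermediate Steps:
$h{\left(Z \right)} = 1 + Z$ ($h{\left(Z \right)} = Z 1 + 1 = Z + 1 = 1 + Z$)
$o{\left(y,P \right)} = \left(-9 + P\right) \left(1 + P + y\right)$ ($o{\left(y,P \right)} = \left(y + \left(1 + P\right)\right) \left(P - 9\right) = \left(1 + P + y\right) \left(-9 + P\right) = \left(-9 + P\right) \left(1 + P + y\right)$)
$\left(o{\left(-6,13 \right)} - 286\right) \left(-302 + 474\right) = \left(\left(-9 + 13^{2} - -54 - 104 + 13 \left(-6\right)\right) - 286\right) \left(-302 + 474\right) = \left(\left(-9 + 169 + 54 - 104 - 78\right) - 286\right) 172 = \left(32 - 286\right) 172 = \left(-254\right) 172 = -43688$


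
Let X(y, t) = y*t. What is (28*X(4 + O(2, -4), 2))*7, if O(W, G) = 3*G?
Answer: -3136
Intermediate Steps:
X(y, t) = t*y
(28*X(4 + O(2, -4), 2))*7 = (28*(2*(4 + 3*(-4))))*7 = (28*(2*(4 - 12)))*7 = (28*(2*(-8)))*7 = (28*(-16))*7 = -448*7 = -3136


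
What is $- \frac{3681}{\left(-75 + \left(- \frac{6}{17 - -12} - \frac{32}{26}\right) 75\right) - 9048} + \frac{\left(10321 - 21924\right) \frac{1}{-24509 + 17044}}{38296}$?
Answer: $\frac{44085125850927}{110540794519160} \approx 0.39881$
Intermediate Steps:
$- \frac{3681}{\left(-75 + \left(- \frac{6}{17 - -12} - \frac{32}{26}\right) 75\right) - 9048} + \frac{\left(10321 - 21924\right) \frac{1}{-24509 + 17044}}{38296} = - \frac{3681}{\left(-75 + \left(- \frac{6}{17 + 12} - \frac{16}{13}\right) 75\right) - 9048} + - \frac{11603}{-7465} \cdot \frac{1}{38296} = - \frac{3681}{\left(-75 + \left(- \frac{6}{29} - \frac{16}{13}\right) 75\right) - 9048} + \left(-11603\right) \left(- \frac{1}{7465}\right) \frac{1}{38296} = - \frac{3681}{\left(-75 + \left(\left(-6\right) \frac{1}{29} - \frac{16}{13}\right) 75\right) - 9048} + \frac{11603}{7465} \cdot \frac{1}{38296} = - \frac{3681}{\left(-75 + \left(- \frac{6}{29} - \frac{16}{13}\right) 75\right) - 9048} + \frac{11603}{285879640} = - \frac{3681}{\left(-75 - \frac{40650}{377}\right) - 9048} + \frac{11603}{285879640} = - \frac{3681}{- \frac{68925}{377} - 9048} + \frac{11603}{285879640} = - \frac{3681}{- \frac{3480021}{377}} + \frac{11603}{285879640} = \left(-3681\right) \left(- \frac{377}{3480021}\right) + \frac{11603}{285879640} = \frac{154193}{386669} + \frac{11603}{285879640} = \frac{44085125850927}{110540794519160}$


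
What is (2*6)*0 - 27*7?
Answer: -189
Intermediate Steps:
(2*6)*0 - 27*7 = 12*0 - 189 = 0 - 189 = -189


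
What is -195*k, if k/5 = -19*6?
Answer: 111150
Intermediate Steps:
k = -570 (k = 5*(-19*6) = 5*(-114) = -570)
-195*k = -195*(-570) = 111150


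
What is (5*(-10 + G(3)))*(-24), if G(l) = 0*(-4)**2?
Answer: 1200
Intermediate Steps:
G(l) = 0 (G(l) = 0*16 = 0)
(5*(-10 + G(3)))*(-24) = (5*(-10 + 0))*(-24) = (5*(-10))*(-24) = -50*(-24) = 1200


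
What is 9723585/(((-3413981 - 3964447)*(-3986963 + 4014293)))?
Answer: -648239/13443495816 ≈ -4.8220e-5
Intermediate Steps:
9723585/(((-3413981 - 3964447)*(-3986963 + 4014293))) = 9723585/((-7378428*27330)) = 9723585/(-201652437240) = 9723585*(-1/201652437240) = -648239/13443495816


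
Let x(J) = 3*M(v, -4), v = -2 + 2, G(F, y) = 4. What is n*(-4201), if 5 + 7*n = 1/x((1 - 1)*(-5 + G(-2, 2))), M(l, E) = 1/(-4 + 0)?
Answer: 79819/21 ≈ 3800.9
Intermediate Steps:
v = 0
M(l, E) = -1/4 (M(l, E) = 1/(-4) = -1/4)
x(J) = -3/4 (x(J) = 3*(-1/4) = -3/4)
n = -19/21 (n = -5/7 + 1/(7*(-3/4)) = -5/7 + (1/7)*(-4/3) = -5/7 - 4/21 = -19/21 ≈ -0.90476)
n*(-4201) = -19/21*(-4201) = 79819/21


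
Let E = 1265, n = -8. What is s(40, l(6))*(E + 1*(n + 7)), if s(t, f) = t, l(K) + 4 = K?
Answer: 50560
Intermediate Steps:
l(K) = -4 + K
s(40, l(6))*(E + 1*(n + 7)) = 40*(1265 + 1*(-8 + 7)) = 40*(1265 + 1*(-1)) = 40*(1265 - 1) = 40*1264 = 50560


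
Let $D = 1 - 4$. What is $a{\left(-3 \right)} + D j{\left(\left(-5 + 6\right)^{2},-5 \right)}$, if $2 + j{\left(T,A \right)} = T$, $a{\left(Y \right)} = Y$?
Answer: $0$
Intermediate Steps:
$j{\left(T,A \right)} = -2 + T$
$D = -3$ ($D = 1 - 4 = -3$)
$a{\left(-3 \right)} + D j{\left(\left(-5 + 6\right)^{2},-5 \right)} = -3 - 3 \left(-2 + \left(-5 + 6\right)^{2}\right) = -3 - 3 \left(-2 + 1^{2}\right) = -3 - 3 \left(-2 + 1\right) = -3 - -3 = -3 + 3 = 0$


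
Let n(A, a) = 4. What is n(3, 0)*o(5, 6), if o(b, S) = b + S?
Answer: 44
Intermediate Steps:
o(b, S) = S + b
n(3, 0)*o(5, 6) = 4*(6 + 5) = 4*11 = 44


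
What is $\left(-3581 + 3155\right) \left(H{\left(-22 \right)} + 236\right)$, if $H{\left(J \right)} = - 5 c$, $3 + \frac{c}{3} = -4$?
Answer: $-145266$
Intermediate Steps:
$c = -21$ ($c = -9 + 3 \left(-4\right) = -9 - 12 = -21$)
$H{\left(J \right)} = 105$ ($H{\left(J \right)} = \left(-5\right) \left(-21\right) = 105$)
$\left(-3581 + 3155\right) \left(H{\left(-22 \right)} + 236\right) = \left(-3581 + 3155\right) \left(105 + 236\right) = \left(-426\right) 341 = -145266$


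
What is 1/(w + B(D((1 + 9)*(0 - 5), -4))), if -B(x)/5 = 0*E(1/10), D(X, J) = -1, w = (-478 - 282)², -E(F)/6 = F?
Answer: 1/577600 ≈ 1.7313e-6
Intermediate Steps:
E(F) = -6*F
w = 577600 (w = (-760)² = 577600)
B(x) = 0 (B(x) = -0*(-6/10) = -0*(-6*⅒) = -0*(-3)/5 = -5*0 = 0)
1/(w + B(D((1 + 9)*(0 - 5), -4))) = 1/(577600 + 0) = 1/577600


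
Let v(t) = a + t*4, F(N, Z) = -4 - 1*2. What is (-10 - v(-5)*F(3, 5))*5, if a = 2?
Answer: -590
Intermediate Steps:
F(N, Z) = -6 (F(N, Z) = -4 - 2 = -6)
v(t) = 2 + 4*t (v(t) = 2 + t*4 = 2 + 4*t)
(-10 - v(-5)*F(3, 5))*5 = (-10 - (2 + 4*(-5))*(-6))*5 = (-10 - (2 - 20)*(-6))*5 = (-10 - (-18)*(-6))*5 = (-10 - 1*108)*5 = (-10 - 108)*5 = -118*5 = -590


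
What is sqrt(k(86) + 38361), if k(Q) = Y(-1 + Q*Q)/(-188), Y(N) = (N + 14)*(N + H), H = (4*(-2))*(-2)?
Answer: I*sqrt(2241722857)/94 ≈ 503.69*I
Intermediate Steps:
H = 16 (H = -8*(-2) = 16)
Y(N) = (14 + N)*(16 + N) (Y(N) = (N + 14)*(N + 16) = (14 + N)*(16 + N))
k(Q) = -97/94 - 15*Q**2/94 - (-1 + Q**2)**2/188 (k(Q) = (224 + (-1 + Q*Q)**2 + 30*(-1 + Q*Q))/(-188) = (224 + (-1 + Q**2)**2 + 30*(-1 + Q**2))*(-1/188) = (224 + (-1 + Q**2)**2 + (-30 + 30*Q**2))*(-1/188) = (194 + (-1 + Q**2)**2 + 30*Q**2)*(-1/188) = -97/94 - 15*Q**2/94 - (-1 + Q**2)**2/188)
sqrt(k(86) + 38361) = sqrt((-195/188 - 7/47*86**2 - 1/188*86**4) + 38361) = sqrt((-195/188 - 7/47*7396 - 1/188*54700816) + 38361) = sqrt((-195/188 - 51772/47 - 13675204/47) + 38361) = sqrt(-54908099/188 + 38361) = sqrt(-47696231/188) = I*sqrt(2241722857)/94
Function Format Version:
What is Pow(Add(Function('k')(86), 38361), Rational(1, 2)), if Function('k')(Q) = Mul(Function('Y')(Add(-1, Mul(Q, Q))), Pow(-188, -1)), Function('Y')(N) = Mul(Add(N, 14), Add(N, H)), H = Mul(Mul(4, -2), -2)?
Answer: Mul(Rational(1, 94), I, Pow(2241722857, Rational(1, 2))) ≈ Mul(503.69, I)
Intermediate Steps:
H = 16 (H = Mul(-8, -2) = 16)
Function('Y')(N) = Mul(Add(14, N), Add(16, N)) (Function('Y')(N) = Mul(Add(N, 14), Add(N, 16)) = Mul(Add(14, N), Add(16, N)))
Function('k')(Q) = Add(Rational(-97, 94), Mul(Rational(-15, 94), Pow(Q, 2)), Mul(Rational(-1, 188), Pow(Add(-1, Pow(Q, 2)), 2))) (Function('k')(Q) = Mul(Add(224, Pow(Add(-1, Mul(Q, Q)), 2), Mul(30, Add(-1, Mul(Q, Q)))), Pow(-188, -1)) = Mul(Add(224, Pow(Add(-1, Pow(Q, 2)), 2), Mul(30, Add(-1, Pow(Q, 2)))), Rational(-1, 188)) = Mul(Add(224, Pow(Add(-1, Pow(Q, 2)), 2), Add(-30, Mul(30, Pow(Q, 2)))), Rational(-1, 188)) = Mul(Add(194, Pow(Add(-1, Pow(Q, 2)), 2), Mul(30, Pow(Q, 2))), Rational(-1, 188)) = Add(Rational(-97, 94), Mul(Rational(-15, 94), Pow(Q, 2)), Mul(Rational(-1, 188), Pow(Add(-1, Pow(Q, 2)), 2))))
Pow(Add(Function('k')(86), 38361), Rational(1, 2)) = Pow(Add(Add(Rational(-195, 188), Mul(Rational(-7, 47), Pow(86, 2)), Mul(Rational(-1, 188), Pow(86, 4))), 38361), Rational(1, 2)) = Pow(Add(Add(Rational(-195, 188), Mul(Rational(-7, 47), 7396), Mul(Rational(-1, 188), 54700816)), 38361), Rational(1, 2)) = Pow(Add(Add(Rational(-195, 188), Rational(-51772, 47), Rational(-13675204, 47)), 38361), Rational(1, 2)) = Pow(Add(Rational(-54908099, 188), 38361), Rational(1, 2)) = Pow(Rational(-47696231, 188), Rational(1, 2)) = Mul(Rational(1, 94), I, Pow(2241722857, Rational(1, 2)))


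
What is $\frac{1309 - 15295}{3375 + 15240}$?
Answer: $- \frac{4662}{6205} \approx -0.75133$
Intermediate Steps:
$\frac{1309 - 15295}{3375 + 15240} = \frac{1309 + \left(-22089 + 6794\right)}{18615} = \left(1309 - 15295\right) \frac{1}{18615} = \left(-13986\right) \frac{1}{18615} = - \frac{4662}{6205}$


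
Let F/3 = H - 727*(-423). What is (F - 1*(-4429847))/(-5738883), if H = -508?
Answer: -5350886/5738883 ≈ -0.93239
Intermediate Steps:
F = 921039 (F = 3*(-508 - 727*(-423)) = 3*(-508 + 307521) = 3*307013 = 921039)
(F - 1*(-4429847))/(-5738883) = (921039 - 1*(-4429847))/(-5738883) = (921039 + 4429847)*(-1/5738883) = 5350886*(-1/5738883) = -5350886/5738883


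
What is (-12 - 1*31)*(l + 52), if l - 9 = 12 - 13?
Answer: -2580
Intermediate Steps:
l = 8 (l = 9 + (12 - 13) = 9 - 1 = 8)
(-12 - 1*31)*(l + 52) = (-12 - 1*31)*(8 + 52) = (-12 - 31)*60 = -43*60 = -2580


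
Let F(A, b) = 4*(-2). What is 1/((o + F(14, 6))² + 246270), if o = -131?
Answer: 1/265591 ≈ 3.7652e-6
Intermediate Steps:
F(A, b) = -8
1/((o + F(14, 6))² + 246270) = 1/((-131 - 8)² + 246270) = 1/((-139)² + 246270) = 1/(19321 + 246270) = 1/265591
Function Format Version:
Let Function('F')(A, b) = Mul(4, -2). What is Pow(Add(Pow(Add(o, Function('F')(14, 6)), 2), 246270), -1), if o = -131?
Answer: Rational(1, 265591) ≈ 3.7652e-6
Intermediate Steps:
Function('F')(A, b) = -8
Pow(Add(Pow(Add(o, Function('F')(14, 6)), 2), 246270), -1) = Pow(Add(Pow(Add(-131, -8), 2), 246270), -1) = Pow(Add(Pow(-139, 2), 246270), -1) = Pow(Add(19321, 246270), -1) = Pow(265591, -1) = Rational(1, 265591)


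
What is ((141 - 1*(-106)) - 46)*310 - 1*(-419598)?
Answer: 481908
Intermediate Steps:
((141 - 1*(-106)) - 46)*310 - 1*(-419598) = ((141 + 106) - 46)*310 + 419598 = (247 - 46)*310 + 419598 = 201*310 + 419598 = 62310 + 419598 = 481908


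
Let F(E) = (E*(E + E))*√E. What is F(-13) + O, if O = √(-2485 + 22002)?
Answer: √19517 + 338*I*√13 ≈ 139.7 + 1218.7*I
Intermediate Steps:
O = √19517 ≈ 139.70
F(E) = 2*E^(5/2) (F(E) = (E*(2*E))*√E = (2*E²)*√E = 2*E^(5/2))
F(-13) + O = 2*(-13)^(5/2) + √19517 = 2*(169*I*√13) + √19517 = 338*I*√13 + √19517 = √19517 + 338*I*√13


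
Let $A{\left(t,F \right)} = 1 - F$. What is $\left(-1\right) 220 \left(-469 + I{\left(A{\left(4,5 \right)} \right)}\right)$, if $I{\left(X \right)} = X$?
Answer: $104060$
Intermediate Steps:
$\left(-1\right) 220 \left(-469 + I{\left(A{\left(4,5 \right)} \right)}\right) = \left(-1\right) 220 \left(-469 + \left(1 - 5\right)\right) = - 220 \left(-469 + \left(1 - 5\right)\right) = - 220 \left(-469 - 4\right) = \left(-220\right) \left(-473\right) = 104060$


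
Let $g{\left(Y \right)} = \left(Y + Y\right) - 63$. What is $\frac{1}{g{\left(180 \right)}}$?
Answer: $\frac{1}{297} \approx 0.003367$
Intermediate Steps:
$g{\left(Y \right)} = -63 + 2 Y$ ($g{\left(Y \right)} = 2 Y - 63 = -63 + 2 Y$)
$\frac{1}{g{\left(180 \right)}} = \frac{1}{-63 + 2 \cdot 180} = \frac{1}{-63 + 360} = \frac{1}{297}$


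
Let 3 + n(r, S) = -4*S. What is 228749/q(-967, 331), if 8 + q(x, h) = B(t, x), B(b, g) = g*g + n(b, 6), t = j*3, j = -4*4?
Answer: 228749/935054 ≈ 0.24464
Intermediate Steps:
n(r, S) = -3 - 4*S
j = -16
t = -48 (t = -16*3 = -48)
B(b, g) = -27 + g² (B(b, g) = g*g + (-3 - 4*6) = g² + (-3 - 24) = g² - 27 = -27 + g²)
q(x, h) = -35 + x² (q(x, h) = -8 + (-27 + x²) = -35 + x²)
228749/q(-967, 331) = 228749/(-35 + (-967)²) = 228749/(-35 + 935089) = 228749/935054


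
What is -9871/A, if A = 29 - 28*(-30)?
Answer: -9871/869 ≈ -11.359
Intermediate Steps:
A = 869 (A = 29 + 840 = 869)
-9871/A = -9871/869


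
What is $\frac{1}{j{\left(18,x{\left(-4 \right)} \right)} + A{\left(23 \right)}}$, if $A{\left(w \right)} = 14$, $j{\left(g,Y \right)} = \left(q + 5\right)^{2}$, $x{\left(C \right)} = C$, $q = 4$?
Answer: $\frac{1}{95} \approx 0.010526$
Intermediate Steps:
$j{\left(g,Y \right)} = 81$ ($j{\left(g,Y \right)} = \left(4 + 5\right)^{2} = 9^{2} = 81$)
$\frac{1}{j{\left(18,x{\left(-4 \right)} \right)} + A{\left(23 \right)}} = \frac{1}{81 + 14} = \frac{1}{95}$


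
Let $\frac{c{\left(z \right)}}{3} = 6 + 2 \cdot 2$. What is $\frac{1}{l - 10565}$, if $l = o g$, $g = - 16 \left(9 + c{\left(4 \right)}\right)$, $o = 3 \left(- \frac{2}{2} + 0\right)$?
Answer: $- \frac{1}{8693} \approx -0.00011504$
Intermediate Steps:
$o = -3$ ($o = 3 \left(\left(-2\right) \frac{1}{2} + 0\right) = 3 \left(-1 + 0\right) = 3 \left(-1\right) = -3$)
$c{\left(z \right)} = 30$ ($c{\left(z \right)} = 3 \left(6 + 2 \cdot 2\right) = 3 \left(6 + 4\right) = 3 \cdot 10 = 30$)
$g = -624$ ($g = - 16 \left(9 + 30\right) = \left(-16\right) 39 = -624$)
$l = 1872$ ($l = \left(-3\right) \left(-624\right) = 1872$)
$\frac{1}{l - 10565} = \frac{1}{1872 - 10565} = \frac{1}{-8693} = - \frac{1}{8693}$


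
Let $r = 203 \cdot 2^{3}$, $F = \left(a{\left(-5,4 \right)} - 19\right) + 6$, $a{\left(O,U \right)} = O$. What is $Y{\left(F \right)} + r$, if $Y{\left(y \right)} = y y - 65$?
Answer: $1883$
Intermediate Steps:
$F = -18$ ($F = \left(-5 - 19\right) + 6 = -24 + 6 = -18$)
$Y{\left(y \right)} = -65 + y^{2}$ ($Y{\left(y \right)} = y^{2} - 65 = -65 + y^{2}$)
$r = 1624$ ($r = 203 \cdot 8 = 1624$)
$Y{\left(F \right)} + r = \left(-65 + \left(-18\right)^{2}\right) + 1624 = \left(-65 + 324\right) + 1624 = 259 + 1624 = 1883$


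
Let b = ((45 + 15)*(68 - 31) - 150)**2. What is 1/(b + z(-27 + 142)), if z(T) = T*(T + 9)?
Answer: 1/4299160 ≈ 2.3260e-7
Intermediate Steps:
z(T) = T*(9 + T)
b = 4284900 (b = (60*37 - 150)**2 = (2220 - 150)**2 = 2070**2 = 4284900)
1/(b + z(-27 + 142)) = 1/(4284900 + (-27 + 142)*(9 + (-27 + 142))) = 1/(4284900 + 115*(9 + 115)) = 1/(4284900 + 115*124) = 1/(4284900 + 14260) = 1/4299160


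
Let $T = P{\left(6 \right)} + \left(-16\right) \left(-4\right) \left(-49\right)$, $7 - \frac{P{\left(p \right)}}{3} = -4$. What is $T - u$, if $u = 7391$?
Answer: $-10494$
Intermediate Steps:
$P{\left(p \right)} = 33$ ($P{\left(p \right)} = 21 - -12 = 21 + 12 = 33$)
$T = -3103$ ($T = 33 + \left(-16\right) \left(-4\right) \left(-49\right) = 33 + 64 \left(-49\right) = 33 - 3136 = -3103$)
$T - u = -3103 - 7391 = -10494$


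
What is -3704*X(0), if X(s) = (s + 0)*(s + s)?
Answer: 0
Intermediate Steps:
X(s) = 2*s² (X(s) = s*(2*s) = 2*s²)
-3704*X(0) = -7408*0² = -7408*0 = -3704*0 = 0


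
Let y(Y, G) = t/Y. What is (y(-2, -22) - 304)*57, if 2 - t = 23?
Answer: -33459/2 ≈ -16730.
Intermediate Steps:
t = -21 (t = 2 - 1*23 = 2 - 23 = -21)
y(Y, G) = -21/Y
(y(-2, -22) - 304)*57 = (-21/(-2) - 304)*57 = (-21*(-½) - 304)*57 = (21/2 - 304)*57 = -587/2*57 = -33459/2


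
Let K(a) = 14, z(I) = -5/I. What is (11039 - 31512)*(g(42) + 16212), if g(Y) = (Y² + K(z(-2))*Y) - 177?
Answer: -376437051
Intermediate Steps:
g(Y) = -177 + Y² + 14*Y (g(Y) = (Y² + 14*Y) - 177 = -177 + Y² + 14*Y)
(11039 - 31512)*(g(42) + 16212) = (11039 - 31512)*((-177 + 42² + 14*42) + 16212) = -20473*((-177 + 1764 + 588) + 16212) = -20473*(2175 + 16212) = -20473*18387 = -376437051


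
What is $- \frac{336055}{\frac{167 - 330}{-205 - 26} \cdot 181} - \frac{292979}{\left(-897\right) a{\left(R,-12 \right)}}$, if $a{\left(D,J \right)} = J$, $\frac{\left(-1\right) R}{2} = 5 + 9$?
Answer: $- \frac{844239140057}{317570292} \approx -2658.4$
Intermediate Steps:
$R = -28$ ($R = - 2 \left(5 + 9\right) = \left(-2\right) 14 = -28$)
$- \frac{336055}{\frac{167 - 330}{-205 - 26} \cdot 181} - \frac{292979}{\left(-897\right) a{\left(R,-12 \right)}} = - \frac{336055}{\frac{167 - 330}{-205 - 26} \cdot 181} - \frac{292979}{\left(-897\right) \left(-12\right)} = - \frac{336055}{- \frac{163}{-231} \cdot 181} - \frac{292979}{10764} = - \frac{336055}{\left(-163\right) \left(- \frac{1}{231}\right) 181} - \frac{292979}{10764} = - \frac{336055}{\frac{163}{231} \cdot 181} - \frac{292979}{10764} = - \frac{336055}{\frac{29503}{231}} - \frac{292979}{10764} = \left(-336055\right) \frac{231}{29503} - \frac{292979}{10764} = - \frac{77628705}{29503} - \frac{292979}{10764} = - \frac{844239140057}{317570292}$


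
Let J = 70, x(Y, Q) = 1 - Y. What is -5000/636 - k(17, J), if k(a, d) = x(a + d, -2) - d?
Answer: 23554/159 ≈ 148.14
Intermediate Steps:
k(a, d) = 1 - a - 2*d (k(a, d) = (1 - (a + d)) - d = (1 + (-a - d)) - d = (1 - a - d) - d = 1 - a - 2*d)
-5000/636 - k(17, J) = -5000/636 - (1 - 1*17 - 2*70) = -5000*1/636 - (1 - 17 - 140) = -1250/159 - 1*(-156) = -1250/159 + 156 = 23554/159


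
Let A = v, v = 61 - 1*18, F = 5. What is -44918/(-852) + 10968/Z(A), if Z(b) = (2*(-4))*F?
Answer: -471751/2130 ≈ -221.48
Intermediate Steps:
v = 43 (v = 61 - 18 = 43)
A = 43
Z(b) = -40 (Z(b) = (2*(-4))*5 = -8*5 = -40)
-44918/(-852) + 10968/Z(A) = -44918/(-852) + 10968/(-40) = -44918*(-1/852) + 10968*(-1/40) = 22459/426 - 1371/5 = -471751/2130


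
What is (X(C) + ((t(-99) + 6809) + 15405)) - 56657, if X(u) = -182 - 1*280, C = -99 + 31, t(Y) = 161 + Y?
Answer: -34843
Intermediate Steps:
C = -68
X(u) = -462 (X(u) = -182 - 280 = -462)
(X(C) + ((t(-99) + 6809) + 15405)) - 56657 = (-462 + (((161 - 99) + 6809) + 15405)) - 56657 = (-462 + ((62 + 6809) + 15405)) - 56657 = (-462 + (6871 + 15405)) - 56657 = (-462 + 22276) - 56657 = 21814 - 56657 = -34843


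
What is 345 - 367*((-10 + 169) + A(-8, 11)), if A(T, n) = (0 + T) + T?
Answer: -52136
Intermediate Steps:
A(T, n) = 2*T (A(T, n) = T + T = 2*T)
345 - 367*((-10 + 169) + A(-8, 11)) = 345 - 367*((-10 + 169) + 2*(-8)) = 345 - 367*(159 - 16) = 345 - 367*143 = 345 - 52481 = -52136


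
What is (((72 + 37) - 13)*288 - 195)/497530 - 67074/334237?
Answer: -24195518859/166292934610 ≈ -0.14550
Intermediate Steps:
(((72 + 37) - 13)*288 - 195)/497530 - 67074/334237 = ((109 - 13)*288 - 195)*(1/497530) - 67074*1/334237 = (96*288 - 195)*(1/497530) - 67074/334237 = (27648 - 195)*(1/497530) - 67074/334237 = 27453*(1/497530) - 67074/334237 = 27453/497530 - 67074/334237 = -24195518859/166292934610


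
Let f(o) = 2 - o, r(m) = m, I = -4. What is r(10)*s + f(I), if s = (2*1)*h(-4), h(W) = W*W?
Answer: 326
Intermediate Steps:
h(W) = W**2
s = 32 (s = (2*1)*(-4)**2 = 2*16 = 32)
r(10)*s + f(I) = 10*32 + (2 - 1*(-4)) = 320 + (2 + 4) = 320 + 6 = 326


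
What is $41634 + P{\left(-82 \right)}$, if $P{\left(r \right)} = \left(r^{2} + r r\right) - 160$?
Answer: $54922$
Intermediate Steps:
$P{\left(r \right)} = -160 + 2 r^{2}$ ($P{\left(r \right)} = \left(r^{2} + r^{2}\right) - 160 = 2 r^{2} - 160 = -160 + 2 r^{2}$)
$41634 + P{\left(-82 \right)} = 41634 - \left(160 - 2 \left(-82\right)^{2}\right) = 41634 + \left(-160 + 2 \cdot 6724\right) = 41634 + \left(-160 + 13448\right) = 41634 + 13288 = 54922$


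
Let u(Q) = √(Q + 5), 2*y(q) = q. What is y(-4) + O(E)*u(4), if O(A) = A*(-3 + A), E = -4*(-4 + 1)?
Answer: 322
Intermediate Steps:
E = 12 (E = -4*(-3) = 12)
y(q) = q/2
u(Q) = √(5 + Q)
y(-4) + O(E)*u(4) = (½)*(-4) + (12*(-3 + 12))*√(5 + 4) = -2 + (12*9)*√9 = -2 + 108*3 = -2 + 324 = 322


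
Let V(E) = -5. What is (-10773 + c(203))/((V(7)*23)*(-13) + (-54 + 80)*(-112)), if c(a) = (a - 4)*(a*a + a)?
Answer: -8230215/1417 ≈ -5808.2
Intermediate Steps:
c(a) = (-4 + a)*(a + a²) (c(a) = (-4 + a)*(a² + a) = (-4 + a)*(a + a²))
(-10773 + c(203))/((V(7)*23)*(-13) + (-54 + 80)*(-112)) = (-10773 + 203*(-4 + 203² - 3*203))/(-5*23*(-13) + (-54 + 80)*(-112)) = (-10773 + 203*(-4 + 41209 - 609))/(-115*(-13) + 26*(-112)) = (-10773 + 203*40596)/(1495 - 2912) = (-10773 + 8240988)/(-1417) = 8230215*(-1/1417) = -8230215/1417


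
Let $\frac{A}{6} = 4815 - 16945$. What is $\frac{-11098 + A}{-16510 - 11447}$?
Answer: $\frac{83878}{27957} \approx 3.0003$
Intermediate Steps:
$A = -72780$ ($A = 6 \left(4815 - 16945\right) = 6 \left(-12130\right) = -72780$)
$\frac{-11098 + A}{-16510 - 11447} = \frac{-11098 - 72780}{-16510 - 11447} = - \frac{83878}{-27957} = \left(-83878\right) \left(- \frac{1}{27957}\right) = \frac{83878}{27957}$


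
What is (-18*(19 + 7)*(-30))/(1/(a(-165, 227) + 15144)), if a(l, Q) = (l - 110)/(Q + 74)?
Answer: 63995288760/301 ≈ 2.1261e+8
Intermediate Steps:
a(l, Q) = (-110 + l)/(74 + Q)
(-18*(19 + 7)*(-30))/(1/(a(-165, 227) + 15144)) = (-18*(19 + 7)*(-30))/(1/((-110 - 165)/(74 + 227) + 15144)) = (-18*26*(-30))/(1/(-275/301 + 15144)) = (-468*(-30))/(1/((1/301)*(-275) + 15144)) = 14040/(1/(-275/301 + 15144)) = 14040/(1/(4558069/301)) = 14040/(301/4558069) = 14040*(4558069/301) = 63995288760/301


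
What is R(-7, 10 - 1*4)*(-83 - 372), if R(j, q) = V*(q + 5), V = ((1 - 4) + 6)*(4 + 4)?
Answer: -120120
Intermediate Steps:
V = 24 (V = (-3 + 6)*8 = 3*8 = 24)
R(j, q) = 120 + 24*q (R(j, q) = 24*(q + 5) = 24*(5 + q) = 120 + 24*q)
R(-7, 10 - 1*4)*(-83 - 372) = (120 + 24*(10 - 1*4))*(-83 - 372) = (120 + 24*(10 - 4))*(-455) = (120 + 24*6)*(-455) = (120 + 144)*(-455) = 264*(-455) = -120120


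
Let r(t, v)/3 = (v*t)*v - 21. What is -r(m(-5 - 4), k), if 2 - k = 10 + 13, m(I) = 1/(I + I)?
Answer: 273/2 ≈ 136.50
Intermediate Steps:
m(I) = 1/(2*I)
k = -21 (k = 2 - (10 + 13) = 2 - 1*23 = 2 - 23 = -21)
r(t, v) = -63 + 3*t*v**2 (r(t, v) = 3*((v*t)*v - 21) = 3*((t*v)*v - 21) = 3*(t*v**2 - 21) = 3*(-21 + t*v**2) = -63 + 3*t*v**2)
-r(m(-5 - 4), k) = -(-63 + 3*(1/(2*(-5 - 4)))*(-21)**2) = -(-63 + 3*((1/2)/(-9))*441) = -(-63 + 3*((1/2)*(-1/9))*441) = -(-63 + 3*(-1/18)*441) = -(-63 - 147/2) = -1*(-273/2) = 273/2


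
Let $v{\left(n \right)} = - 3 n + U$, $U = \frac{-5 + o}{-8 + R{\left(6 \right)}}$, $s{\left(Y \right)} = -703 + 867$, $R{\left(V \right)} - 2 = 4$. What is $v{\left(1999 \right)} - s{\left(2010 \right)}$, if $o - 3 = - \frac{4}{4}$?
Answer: $- \frac{12319}{2} \approx -6159.5$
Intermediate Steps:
$R{\left(V \right)} = 6$ ($R{\left(V \right)} = 2 + 4 = 6$)
$o = 2$ ($o = 3 - \frac{4}{4} = 3 - 1 = 2$)
$s{\left(Y \right)} = 164$
$U = \frac{3}{2}$ ($U = \frac{-5 + 2}{-8 + 6} = - \frac{3}{-2} = \left(-3\right) \left(- \frac{1}{2}\right) = \frac{3}{2} \approx 1.5$)
$v{\left(n \right)} = \frac{3}{2} - 3 n$ ($v{\left(n \right)} = - 3 n + \frac{3}{2} = \frac{3}{2} - 3 n$)
$v{\left(1999 \right)} - s{\left(2010 \right)} = \left(\frac{3}{2} - 5997\right) - 164 = - \frac{11991}{2} - 164 = - \frac{12319}{2}$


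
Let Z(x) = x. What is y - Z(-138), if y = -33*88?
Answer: -2766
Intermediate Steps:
y = -2904
y - Z(-138) = -2904 - 1*(-138) = -2904 + 138 = -2766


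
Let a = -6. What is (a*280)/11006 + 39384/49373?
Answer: 175256832/271699619 ≈ 0.64504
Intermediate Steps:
(a*280)/11006 + 39384/49373 = -6*280/11006 + 39384/49373 = -1680*1/11006 + 39384*(1/49373) = -840/5503 + 39384/49373 = 175256832/271699619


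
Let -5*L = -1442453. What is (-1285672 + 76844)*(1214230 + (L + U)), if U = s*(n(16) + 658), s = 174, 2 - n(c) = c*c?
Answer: -9507532552724/5 ≈ -1.9015e+12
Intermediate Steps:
n(c) = 2 - c² (n(c) = 2 - c*c = 2 - c²)
L = 1442453/5 (L = -⅕*(-1442453) = 1442453/5 ≈ 2.8849e+5)
U = 70296 (U = 174*((2 - 1*16²) + 658) = 174*((2 - 1*256) + 658) = 174*((2 - 256) + 658) = 174*(-254 + 658) = 174*404 = 70296)
(-1285672 + 76844)*(1214230 + (L + U)) = (-1285672 + 76844)*(1214230 + (1442453/5 + 70296)) = -1208828*(1214230 + 1793933/5) = -1208828*7865083/5 = -9507532552724/5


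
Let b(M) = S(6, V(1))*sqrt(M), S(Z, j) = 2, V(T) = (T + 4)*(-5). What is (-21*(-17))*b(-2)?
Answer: 714*I*sqrt(2) ≈ 1009.7*I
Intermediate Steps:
V(T) = -20 - 5*T (V(T) = (4 + T)*(-5) = -20 - 5*T)
b(M) = 2*sqrt(M)
(-21*(-17))*b(-2) = (-21*(-17))*(2*sqrt(-2)) = 357*(2*(I*sqrt(2))) = 357*(2*I*sqrt(2)) = 714*I*sqrt(2)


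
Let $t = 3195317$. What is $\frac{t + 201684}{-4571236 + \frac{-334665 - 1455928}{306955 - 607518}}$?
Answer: $- \frac{1021012811563}{1373942615275} \approx -0.74313$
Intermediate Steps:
$\frac{t + 201684}{-4571236 + \frac{-334665 - 1455928}{306955 - 607518}} = \frac{3195317 + 201684}{-4571236 + \frac{-334665 - 1455928}{306955 - 607518}} = \frac{3397001}{-4571236 - \frac{1790593}{-300563}} = \frac{3397001}{-4571236 - - \frac{1790593}{300563}} = \frac{3397001}{-4571236 + \frac{1790593}{300563}} = \frac{3397001}{- \frac{1373942615275}{300563}} = 3397001 \left(- \frac{300563}{1373942615275}\right) = - \frac{1021012811563}{1373942615275}$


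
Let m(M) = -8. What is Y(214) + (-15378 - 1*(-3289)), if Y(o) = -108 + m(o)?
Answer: -12205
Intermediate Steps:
Y(o) = -116 (Y(o) = -108 - 8 = -116)
Y(214) + (-15378 - 1*(-3289)) = -116 + (-15378 - 1*(-3289)) = -116 + (-15378 + 3289) = -116 - 12089 = -12205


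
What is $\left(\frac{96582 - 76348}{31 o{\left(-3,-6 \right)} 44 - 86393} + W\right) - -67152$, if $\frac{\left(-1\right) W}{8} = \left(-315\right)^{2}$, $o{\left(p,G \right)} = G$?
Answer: $- \frac{68724208130}{94577} \approx -7.2665 \cdot 10^{5}$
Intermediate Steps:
$W = -793800$ ($W = - 8 \left(-315\right)^{2} = \left(-8\right) 99225 = -793800$)
$\left(\frac{96582 - 76348}{31 o{\left(-3,-6 \right)} 44 - 86393} + W\right) - -67152 = \left(\frac{96582 - 76348}{31 \left(-6\right) 44 - 86393} - 793800\right) - -67152 = \left(\frac{20234}{\left(-186\right) 44 - 86393} - 793800\right) + \left(-147933 + 215085\right) = \left(\frac{20234}{-8184 - 86393} - 793800\right) + 67152 = \left(\frac{20234}{-94577} - 793800\right) + 67152 = \left(20234 \left(- \frac{1}{94577}\right) - 793800\right) + 67152 = \left(- \frac{20234}{94577} - 793800\right) + 67152 = - \frac{75075242834}{94577} + 67152 = - \frac{68724208130}{94577}$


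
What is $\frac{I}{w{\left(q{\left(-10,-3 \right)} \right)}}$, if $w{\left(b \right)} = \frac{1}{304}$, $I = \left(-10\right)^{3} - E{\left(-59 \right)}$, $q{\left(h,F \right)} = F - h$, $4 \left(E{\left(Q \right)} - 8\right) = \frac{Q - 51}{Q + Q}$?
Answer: $- \frac{18083668}{59} \approx -3.065 \cdot 10^{5}$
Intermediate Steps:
$E{\left(Q \right)} = 8 + \frac{-51 + Q}{8 Q}$ ($E{\left(Q \right)} = 8 + \frac{\left(Q - 51\right) \frac{1}{Q + Q}}{4} = 8 + \frac{\left(-51 + Q\right) \frac{1}{2 Q}}{4} = 8 + \frac{\frac{1}{2} \frac{1}{Q} \left(-51 + Q\right)}{4} = 8 + \frac{-51 + Q}{8 Q}$)
$I = - \frac{237943}{236}$ ($I = \left(-10\right)^{3} - \frac{-51 + 65 \left(-59\right)}{8 \left(-59\right)} = -1000 - \frac{1}{8} \left(- \frac{1}{59}\right) \left(-51 - 3835\right) = -1000 - \frac{1}{8} \left(- \frac{1}{59}\right) \left(-3886\right) = -1000 - \frac{1943}{236} = - \frac{237943}{236} \approx -1008.2$)
$w{\left(b \right)} = \frac{1}{304}$
$\frac{I}{w{\left(q{\left(-10,-3 \right)} \right)}} = - \frac{237943 \frac{1}{\frac{1}{304}}}{236} = \left(- \frac{237943}{236}\right) 304 = - \frac{18083668}{59}$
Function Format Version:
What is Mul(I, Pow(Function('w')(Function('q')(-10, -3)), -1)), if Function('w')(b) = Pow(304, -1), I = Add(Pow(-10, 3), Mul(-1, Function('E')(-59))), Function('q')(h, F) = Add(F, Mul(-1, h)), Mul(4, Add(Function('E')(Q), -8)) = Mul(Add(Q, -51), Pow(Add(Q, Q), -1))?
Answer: Rational(-18083668, 59) ≈ -3.0650e+5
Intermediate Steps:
Function('E')(Q) = Add(8, Mul(Rational(1, 8), Pow(Q, -1), Add(-51, Q))) (Function('E')(Q) = Add(8, Mul(Rational(1, 4), Mul(Add(Q, -51), Pow(Add(Q, Q), -1)))) = Add(8, Mul(Rational(1, 4), Mul(Add(-51, Q), Pow(Mul(2, Q), -1)))) = Add(8, Mul(Rational(1, 4), Mul(Add(-51, Q), Mul(Rational(1, 2), Pow(Q, -1))))) = Add(8, Mul(Rational(1, 4), Mul(Rational(1, 2), Pow(Q, -1), Add(-51, Q)))) = Add(8, Mul(Rational(1, 8), Pow(Q, -1), Add(-51, Q))))
I = Rational(-237943, 236) (I = Add(Pow(-10, 3), Mul(-1, Mul(Rational(1, 8), Pow(-59, -1), Add(-51, Mul(65, -59))))) = Add(-1000, Mul(-1, Mul(Rational(1, 8), Rational(-1, 59), Add(-51, -3835)))) = Add(-1000, Mul(-1, Mul(Rational(1, 8), Rational(-1, 59), -3886))) = Add(-1000, Mul(-1, Rational(1943, 236))) = Add(-1000, Rational(-1943, 236)) = Rational(-237943, 236) ≈ -1008.2)
Function('w')(b) = Rational(1, 304)
Mul(I, Pow(Function('w')(Function('q')(-10, -3)), -1)) = Mul(Rational(-237943, 236), Pow(Rational(1, 304), -1)) = Mul(Rational(-237943, 236), 304) = Rational(-18083668, 59)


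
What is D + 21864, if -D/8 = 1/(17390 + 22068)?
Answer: 431354852/19729 ≈ 21864.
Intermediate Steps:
D = -4/19729 (D = -8/(17390 + 22068) = -8/39458 = -8*1/39458 = -4/19729 ≈ -0.00020275)
D + 21864 = -4/19729 + 21864 = 431354852/19729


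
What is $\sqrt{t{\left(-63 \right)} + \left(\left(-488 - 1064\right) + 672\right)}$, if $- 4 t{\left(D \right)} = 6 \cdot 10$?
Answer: $i \sqrt{895} \approx 29.917 i$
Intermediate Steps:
$t{\left(D \right)} = -15$ ($t{\left(D \right)} = - \frac{6 \cdot 10}{4} = \left(- \frac{1}{4}\right) 60 = -15$)
$\sqrt{t{\left(-63 \right)} + \left(\left(-488 - 1064\right) + 672\right)} = \sqrt{-15 + \left(\left(-488 - 1064\right) + 672\right)} = \sqrt{-15 + \left(-1552 + 672\right)} = \sqrt{-15 - 880} = \sqrt{-895} = i \sqrt{895}$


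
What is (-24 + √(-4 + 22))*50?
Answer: -1200 + 150*√2 ≈ -987.87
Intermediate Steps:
(-24 + √(-4 + 22))*50 = (-24 + √18)*50 = (-24 + 3*√2)*50 = -1200 + 150*√2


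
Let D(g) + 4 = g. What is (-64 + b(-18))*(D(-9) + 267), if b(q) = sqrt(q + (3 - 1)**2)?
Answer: -16256 + 254*I*sqrt(14) ≈ -16256.0 + 950.38*I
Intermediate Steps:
b(q) = sqrt(4 + q) (b(q) = sqrt(q + 2**2) = sqrt(q + 4) = sqrt(4 + q))
D(g) = -4 + g
(-64 + b(-18))*(D(-9) + 267) = (-64 + sqrt(4 - 18))*((-4 - 9) + 267) = (-64 + sqrt(-14))*(-13 + 267) = (-64 + I*sqrt(14))*254 = -16256 + 254*I*sqrt(14)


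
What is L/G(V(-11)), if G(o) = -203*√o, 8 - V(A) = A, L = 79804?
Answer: -79804*√19/3857 ≈ -90.189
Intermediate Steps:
V(A) = 8 - A
L/G(V(-11)) = 79804/((-203*√(8 - 1*(-11)))) = 79804/((-203*√(8 + 11))) = 79804/((-203*√19)) = 79804*(-√19/3857) = -79804*√19/3857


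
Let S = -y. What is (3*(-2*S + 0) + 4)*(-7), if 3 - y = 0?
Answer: -154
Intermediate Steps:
y = 3 (y = 3 - 1*0 = 3 + 0 = 3)
S = -3 (S = -1*3 = -3)
(3*(-2*S + 0) + 4)*(-7) = (3*(-2*(-3) + 0) + 4)*(-7) = (3*(6 + 0) + 4)*(-7) = (3*6 + 4)*(-7) = (18 + 4)*(-7) = 22*(-7) = -154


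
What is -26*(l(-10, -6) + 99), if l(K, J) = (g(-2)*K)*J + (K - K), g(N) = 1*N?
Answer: 546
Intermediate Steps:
g(N) = N
l(K, J) = -2*J*K (l(K, J) = (-2*K)*J + (K - K) = -2*J*K + 0 = -2*J*K)
-26*(l(-10, -6) + 99) = -26*(-2*(-6)*(-10) + 99) = -26*(-120 + 99) = -26*(-21) = 546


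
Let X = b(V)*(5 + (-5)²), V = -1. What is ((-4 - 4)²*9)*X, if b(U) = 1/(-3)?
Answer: -5760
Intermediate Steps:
b(U) = -⅓
X = -10 (X = -(5 + (-5)²)/3 = -(5 + 25)/3 = -⅓*30 = -10)
((-4 - 4)²*9)*X = ((-4 - 4)²*9)*(-10) = ((-8)²*9)*(-10) = (64*9)*(-10) = 576*(-10) = -5760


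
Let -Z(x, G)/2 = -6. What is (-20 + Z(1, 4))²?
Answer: 64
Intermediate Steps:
Z(x, G) = 12 (Z(x, G) = -2*(-6) = 12)
(-20 + Z(1, 4))² = (-20 + 12)² = (-8)² = 64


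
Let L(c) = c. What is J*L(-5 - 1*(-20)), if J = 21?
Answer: 315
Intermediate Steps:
J*L(-5 - 1*(-20)) = 21*(-5 - 1*(-20)) = 21*(-5 + 20) = 21*15 = 315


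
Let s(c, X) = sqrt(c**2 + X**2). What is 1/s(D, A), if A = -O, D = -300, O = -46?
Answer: sqrt(23029)/46058 ≈ 0.0032948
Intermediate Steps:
A = 46 (A = -1*(-46) = 46)
s(c, X) = sqrt(X**2 + c**2)
1/s(D, A) = 1/(sqrt(46**2 + (-300)**2)) = 1/(sqrt(2116 + 90000)) = 1/(sqrt(92116)) = 1/(2*sqrt(23029)) = sqrt(23029)/46058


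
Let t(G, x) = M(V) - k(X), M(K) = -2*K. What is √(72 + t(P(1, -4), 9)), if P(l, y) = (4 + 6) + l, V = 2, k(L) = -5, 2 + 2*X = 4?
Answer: √73 ≈ 8.5440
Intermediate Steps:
X = 1 (X = -1 + (½)*4 = -1 + 2 = 1)
P(l, y) = 10 + l
t(G, x) = 1 (t(G, x) = -2*2 - 1*(-5) = -4 + 5 = 1)
√(72 + t(P(1, -4), 9)) = √(72 + 1) = √73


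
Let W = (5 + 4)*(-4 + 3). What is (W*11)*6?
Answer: -594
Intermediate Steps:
W = -9 (W = 9*(-1) = -9)
(W*11)*6 = -9*11*6 = -99*6 = -594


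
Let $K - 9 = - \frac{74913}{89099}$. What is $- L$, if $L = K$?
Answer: $- \frac{726978}{89099} \approx -8.1592$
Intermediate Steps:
$K = \frac{726978}{89099}$ ($K = 9 - \frac{74913}{89099} = \frac{726978}{89099} \approx 8.1592$)
$L = \frac{726978}{89099} \approx 8.1592$
$- L = \left(-1\right) \frac{726978}{89099} = - \frac{726978}{89099}$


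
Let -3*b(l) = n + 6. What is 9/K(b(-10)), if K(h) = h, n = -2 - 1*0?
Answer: -27/4 ≈ -6.7500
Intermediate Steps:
n = -2 (n = -2 + 0 = -2)
b(l) = -4/3 (b(l) = -(-2 + 6)/3 = -⅓*4 = -4/3)
9/K(b(-10)) = 9/(-4/3) = 9*(-¾) = -27/4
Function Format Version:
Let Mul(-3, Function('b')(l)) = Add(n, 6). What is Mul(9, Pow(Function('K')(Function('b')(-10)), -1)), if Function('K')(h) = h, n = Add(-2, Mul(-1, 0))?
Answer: Rational(-27, 4) ≈ -6.7500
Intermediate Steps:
n = -2 (n = Add(-2, 0) = -2)
Function('b')(l) = Rational(-4, 3) (Function('b')(l) = Mul(Rational(-1, 3), Add(-2, 6)) = Mul(Rational(-1, 3), 4) = Rational(-4, 3))
Mul(9, Pow(Function('K')(Function('b')(-10)), -1)) = Mul(9, Pow(Rational(-4, 3), -1)) = Mul(9, Rational(-3, 4)) = Rational(-27, 4)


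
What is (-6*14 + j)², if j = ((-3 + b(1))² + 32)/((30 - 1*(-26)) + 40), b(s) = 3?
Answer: 63001/9 ≈ 7000.1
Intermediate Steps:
j = ⅓ (j = ((-3 + 3)² + 32)/((30 - 1*(-26)) + 40) = (0² + 32)/((30 + 26) + 40) = (0 + 32)/(56 + 40) = 32/96 = 32*(1/96) = ⅓ ≈ 0.33333)
(-6*14 + j)² = (-6*14 + ⅓)² = (-84 + ⅓)² = (-251/3)² = 63001/9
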